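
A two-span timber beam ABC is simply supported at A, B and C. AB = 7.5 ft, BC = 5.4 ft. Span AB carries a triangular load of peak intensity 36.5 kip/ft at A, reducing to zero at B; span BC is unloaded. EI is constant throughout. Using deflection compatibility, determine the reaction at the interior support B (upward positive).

R_B = 67.8 kip

Insert a hinge at B; M_B is the redundant, and each span becomes simply supported.
Rotations at B on the released spans (each span's end-slope, ×1/EI):
  span AB: triangular load, peak 36.5: 7w₀L³/(360EI) = 299.4/EI
  relative rotation θ_0 = (299.4 + 0)/EI = 299.4/EI
A unit hogging moment at B produces rotation L₁/(3EI) + L₂/(3EI) = 4.3/EI.
Slope continuity at B: θ_0 = M_B·4.3/EI, so M_B = 299.4/4.3 = 69.63 kip·ft (hogging).
Span AB, ΣM about A with M_B applied at B: R_B^{AB}·7.5 = 342.2 + 69.63, so R_B^{AB} = 54.91 kip and R_A = 136.9 − 54.91 = 81.97 kip.
Span BC, ΣM about C: R_B^{BC}·5.4 = 0 + 69.63, so R_B^{BC} = 12.89 kip and R_C = 0 − 12.89 = -12.89 kip.
R_B = 54.91 + 12.89 = 67.8 kip.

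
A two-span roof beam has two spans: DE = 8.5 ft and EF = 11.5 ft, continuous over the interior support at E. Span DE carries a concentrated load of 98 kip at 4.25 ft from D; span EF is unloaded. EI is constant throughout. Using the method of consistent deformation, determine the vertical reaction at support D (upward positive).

Take M_E as the redundant. Released structure: two simple spans DE and EF with a hinge at E.
Discontinuity in slope at E on the released structure — sum the simple-span end rotations:
  span DE: point load 98 at a = 4.25: Pab(L + a)/(6LEI) = 442.5/EI
  relative rotation θ_0 = (442.5 + 0)/EI = 442.5/EI
A unit hogging moment at E produces rotation L₁/(3EI) + L₂/(3EI) = 6.667/EI.
Compatibility: M_E·(L₁+L₂)/(3EI) = θ_0, giving M_E = 66.38 kip·ft (hogging).
Span DE, ΣM about D with M_E applied at E: R_E^{DE}·8.5 = 416.5 + 66.38, so R_E^{DE} = 56.81 kip and R_D = 98 − 56.81 = 41.19 kip.

R_D = 41.19 kip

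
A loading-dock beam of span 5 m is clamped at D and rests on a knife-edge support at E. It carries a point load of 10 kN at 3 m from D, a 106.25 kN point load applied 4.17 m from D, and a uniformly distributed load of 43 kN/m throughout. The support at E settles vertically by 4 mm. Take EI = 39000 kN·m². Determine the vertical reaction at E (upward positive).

R_E = 161.2 kN

Choose R_E as the redundant. The primary structure is the cantilever fixed at D.
Primary-structure tip deflection at E by superposition:
  point load 10 at a = 3: Pa²(3L − a)/(6EI) = 180/EI
  point load 106.25 at a = 4.17: Pa²(3L − a)/(6EI) = 3335/EI
  UDL 43: wL⁴/(8EI) = 3359/EI
  δ_0 = 6874/EI
Tip deflection under a unit load at E: L³/(3EI) = 41.67/EI.
With EI = 39000 kN·m²: δ_0 = 0.17626 m and δ_{EE} = 0.001068 m/kN.
Compatibility — the beam at E must follow the support down by 0.004 m: δ_0 − R_E·δ_{EE} = 0.004, so R_E = (0.17626 − 0.004)/0.001068 = 161.2 kN.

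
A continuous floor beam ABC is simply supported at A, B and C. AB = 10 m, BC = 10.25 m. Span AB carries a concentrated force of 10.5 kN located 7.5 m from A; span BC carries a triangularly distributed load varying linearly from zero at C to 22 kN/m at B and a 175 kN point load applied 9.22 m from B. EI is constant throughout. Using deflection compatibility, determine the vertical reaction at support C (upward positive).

Take M_B as the redundant. Released structure: two simple spans AB and BC with a hinge at B.
Discontinuity in slope at B on the released structure — sum the simple-span end rotations:
  span AB: point load 10.5 at a = 7.5: Pab(L + a)/(6LEI) = 57.42/EI
  span BC: triangular load, peak 22: w₀L³/(45EI) = 526.5/EI
  span BC: point load 175 at a = 9.22: Pab(L + b)/(6LEI) = 304.8/EI
  relative rotation θ_0 = (57.42 + 831.3)/EI = 888.7/EI
A unit hogging moment at B produces rotation L₁/(3EI) + L₂/(3EI) = 6.75/EI.
Slope continuity at B: θ_0 = M_B·6.75/EI, so M_B = 888.7/6.75 = 131.7 kN·m (hogging).
Span BC, ΣM about C: R_B^{BC}·10.25 = 950.7 + 131.7, so R_B^{BC} = 105.6 kN and R_C = 287.8 − 105.6 = 182.2 kN.

R_C = 182.2 kN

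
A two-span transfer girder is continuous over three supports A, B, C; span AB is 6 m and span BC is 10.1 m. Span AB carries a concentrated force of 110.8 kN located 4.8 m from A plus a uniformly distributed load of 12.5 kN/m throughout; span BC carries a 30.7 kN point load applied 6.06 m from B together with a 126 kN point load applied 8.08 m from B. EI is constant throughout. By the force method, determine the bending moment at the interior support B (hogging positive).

Take M_B as the redundant. Released structure: two simple spans AB and BC with a hinge at B.
Discontinuity in slope at B on the released structure — sum the simple-span end rotations:
  span AB: point load 110.8 at a = 4.8: Pab(L + a)/(6LEI) = 191.5/EI
  span AB: UDL 12.5: wL³/(24EI) = 112.5/EI
  span BC: point load 30.7 at a = 6.06: Pab(L + b)/(6LEI) = 175.4/EI
  span BC: point load 126 at a = 8.08: Pab(L + b)/(6LEI) = 411.3/EI
  relative rotation θ_0 = (304 + 586.7)/EI = 890.6/EI
A unit hogging moment at B produces rotation L₁/(3EI) + L₂/(3EI) = 5.367/EI.
Compatibility: M_B·(L₁+L₂)/(3EI) = θ_0, giving M_B = 166 kN·m (hogging).

M_B = 166 kN·m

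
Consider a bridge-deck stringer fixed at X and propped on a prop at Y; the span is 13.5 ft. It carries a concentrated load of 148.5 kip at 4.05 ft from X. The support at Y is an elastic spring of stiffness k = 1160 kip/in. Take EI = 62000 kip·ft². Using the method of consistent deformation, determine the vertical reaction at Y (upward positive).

Take the reaction at Y as the redundant and release it; the primary structure is a cantilever fixed at X.
Free-end deflection of the primary structure under the applied loading (downward +):
  point load 148.5 at a = 4.05: Pa²(3L − a)/(6EI) = 14797/EI
Flexibility coefficient — unit upward force at Y: δ_{YY} = L³/(3EI) = 820.1/EI.
With EI = 62000 kip·ft²: δ_0 = 0.23867 ft and δ_{YY} = 0.013228 ft/kip.
Compatibility — the spring shortens by R_Y/k under the reaction it provides: δ_0 − R_Y·δ_{YY} = R_Y/k. With 1/k = 1/(1160×12) ft/kip = 0.000072 ft/kip, R_Y = δ_0 / (δ_{YY} + 1/k) = 0.23867 / (0.013228 + 0.000072) = 17.95 kip.

R_Y = 17.95 kip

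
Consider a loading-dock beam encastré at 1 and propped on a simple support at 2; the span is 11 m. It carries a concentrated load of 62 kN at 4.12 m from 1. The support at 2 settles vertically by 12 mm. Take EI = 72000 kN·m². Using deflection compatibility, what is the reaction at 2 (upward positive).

R_2 = 9.47 kN

Remove the prop at 2; the released (primary) structure is a cantilever built in at 1.
Primary-structure tip deflection at 2 by superposition:
  point load 62 at a = 4.12: Pa²(3L − a)/(6EI) = 5066/EI
Flexibility coefficient — unit upward force at 2: δ_{22} = L³/(3EI) = 443.7/EI.
With EI = 72000 kN·m²: δ_0 = 0.070356 m and δ_{22} = 0.006162 m/kN.
Compatibility — the beam at 2 must follow the support down by 0.012 m: δ_0 − R_2·δ_{22} = 0.012, so R_2 = (0.070356 − 0.012)/0.006162 = 9.47 kN.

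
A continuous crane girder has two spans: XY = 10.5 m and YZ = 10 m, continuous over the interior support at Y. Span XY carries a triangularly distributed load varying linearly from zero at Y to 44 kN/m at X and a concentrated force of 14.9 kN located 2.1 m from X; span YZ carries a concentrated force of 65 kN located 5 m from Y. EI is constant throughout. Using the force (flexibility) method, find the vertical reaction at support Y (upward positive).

R_Y = 153.9 kN

Insert a hinge at Y; M_Y is the redundant, and each span becomes simply supported.
End slopes at the hinge Y, treating each span as simply supported:
  span XY: triangular load, peak 44: 7w₀L³/(360EI) = 990.4/EI
  span XY: point load 14.9 at a = 2.1: Pab(L + a)/(6LEI) = 52.57/EI
  span YZ: point load 65 at a = 5: Pab(L + b)/(6LEI) = 406.2/EI
  relative rotation θ_0 = (1043 + 406.2)/EI = 1449/EI
A unit hogging moment at Y produces rotation L₁/(3EI) + L₂/(3EI) = 6.833/EI.
Slope continuity at Y: θ_0 = M_Y·6.833/EI, so M_Y = 1449/6.833 = 212.1 kN·m (hogging).
Span XY, ΣM about X with M_Y applied at Y: R_Y^{XY}·10.5 = 839.8 + 212.1, so R_Y^{XY} = 100.2 kN and R_X = 245.9 − 100.2 = 145.7 kN.
Span YZ, ΣM about Z: R_Y^{YZ}·10 = 325 + 212.1, so R_Y^{YZ} = 53.71 kN and R_Z = 65 − 53.71 = 11.29 kN.
R_Y = 100.2 + 53.71 = 153.9 kN.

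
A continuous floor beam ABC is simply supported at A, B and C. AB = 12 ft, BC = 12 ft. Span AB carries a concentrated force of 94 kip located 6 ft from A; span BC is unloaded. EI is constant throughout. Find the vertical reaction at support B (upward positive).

Release continuity at B by inserting a hinge; the redundant is the internal moment M_B. The primary structure is two simply-supported spans AB and BC.
Rotations at B on the released spans (each span's end-slope, ×1/EI):
  span AB: point load 94 at a = 6: Pab(L + a)/(6LEI) = 846/EI
  relative rotation θ_0 = (846 + 0)/EI = 846/EI
A unit hogging moment at B produces rotation L₁/(3EI) + L₂/(3EI) = 8/EI.
Slope continuity at B: θ_0 = M_B·8/EI, so M_B = 846/8 = 105.8 kip·ft (hogging).
Span AB, ΣM about A with M_B applied at B: R_B^{AB}·12 = 564 + 105.8, so R_B^{AB} = 55.81 kip and R_A = 94 − 55.81 = 38.19 kip.
Span BC, ΣM about C: R_B^{BC}·12 = 0 + 105.8, so R_B^{BC} = 8.812 kip and R_C = 0 − 8.812 = -8.812 kip.
R_B = 55.81 + 8.812 = 64.62 kip.

R_B = 64.62 kip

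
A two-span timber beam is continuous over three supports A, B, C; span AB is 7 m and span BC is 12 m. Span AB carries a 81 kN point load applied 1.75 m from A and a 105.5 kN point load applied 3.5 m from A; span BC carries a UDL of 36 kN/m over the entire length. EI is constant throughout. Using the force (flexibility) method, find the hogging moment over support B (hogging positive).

M_B = 484.8 kN·m

Release continuity at B by inserting a hinge; the redundant is the internal moment M_B. The primary structure is two simply-supported spans AB and BC.
Rotations at B on the released spans (each span's end-slope, ×1/EI):
  span AB: point load 81 at a = 1.75: Pab(L + a)/(6LEI) = 155/EI
  span AB: point load 105.5 at a = 3.5: Pab(L + a)/(6LEI) = 323.1/EI
  span BC: UDL 36: wL³/(24EI) = 2592/EI
  relative rotation θ_0 = (478.1 + 2592)/EI = 3070/EI
A unit hogging moment at B produces rotation L₁/(3EI) + L₂/(3EI) = 6.333/EI.
Compatibility: M_B·(L₁+L₂)/(3EI) = θ_0, giving M_B = 484.8 kN·m (hogging).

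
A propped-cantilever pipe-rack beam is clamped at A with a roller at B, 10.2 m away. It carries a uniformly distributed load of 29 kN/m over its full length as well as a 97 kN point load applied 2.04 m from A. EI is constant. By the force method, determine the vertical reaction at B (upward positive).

R_B = 116.4 kN

Release the roller at B. Primary structure: cantilever fixed at A.
Free-end deflection of the primary structure under the applied loading (downward +):
  UDL 29: wL⁴/(8EI) = 39238/EI
  point load 97 at a = 2.04: Pa²(3L − a)/(6EI) = 1921/EI
  δ_0 = 41160/EI
Flexibility coefficient — unit upward force at B: δ_{BB} = L³/(3EI) = 353.7/EI.
The prop prevents deflection at B: R_B = δ_0/δ_{BB} = 41160/353.7 = 116.4 kN.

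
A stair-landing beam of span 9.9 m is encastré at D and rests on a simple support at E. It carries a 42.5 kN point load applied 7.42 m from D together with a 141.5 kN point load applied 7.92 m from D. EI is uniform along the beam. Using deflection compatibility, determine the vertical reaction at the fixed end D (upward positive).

R_D = 57.52 kN

Release the roller at E. Primary structure: cantilever fixed at D.
Downward deflection at the released point E due to the loads:
  point load 42.5 at a = 7.42: Pa²(3L − a)/(6EI) = 8689/EI
  point load 141.5 at a = 7.92: Pa²(3L − a)/(6EI) = 32219/EI
  δ_0 = 40908/EI
Tip deflection under a unit load at E: L³/(3EI) = 323.4/EI.
Compatibility at E: δ_0 − R_E·δ_{EE} = 0, so R_E = 40908/323.4 = 126.5 kN.
Vertical equilibrium: R_D = ΣP − R_E = 184 − 126.5 = 57.52 kN.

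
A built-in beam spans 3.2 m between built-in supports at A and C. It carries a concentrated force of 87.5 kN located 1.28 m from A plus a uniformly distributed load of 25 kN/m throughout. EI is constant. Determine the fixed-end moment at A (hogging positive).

M_A = 61.65 kN·m

Take the two fixed-end moments M_A, M_C as redundants; the released structure is the simple span AC.
On the primary (simply-supported) span, the end slopes from the loading are:
  at A: point load 87.5 at a = 1.28: Pab(L + b)/(6LEI) = 57.34/EI
  at C: point load 87.5 at a = 1.28: Pab(L + a)/(6LEI) = 50.18/EI
  at A: UDL 25: wL³/(24EI) = 34.13/EI
  at C: UDL 25: wL³/(24EI) = 34.13/EI
  θ_A0 = 91.48/EI,  θ_C0 = 84.31/EI
Flexibility coefficients: a unit moment at one end gives L/(3EI) there and L/(6EI) at the far end, so f₁₁ = f₂₂ = 1.067/EI and f₁₂ = f₂₁ = 0.5333/EI.
Compatibility — zero rotation at each built-in end:
  1.067 M_A + 0.5333 M_C = 91.48
  0.5333 M_A + 1.067 M_C = 84.31
Solving the pair gives M_A = 61.65 kN·m and M_C = 48.21 kN·m (hogging).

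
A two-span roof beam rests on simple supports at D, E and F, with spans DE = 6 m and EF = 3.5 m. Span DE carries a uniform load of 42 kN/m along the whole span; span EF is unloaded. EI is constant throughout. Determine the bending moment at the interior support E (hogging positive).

Release continuity at E by inserting a hinge; the redundant is the internal moment M_E. The primary structure is two simply-supported spans DE and EF.
Rotations at E on the released spans (each span's end-slope, ×1/EI):
  span DE: UDL 42: wL³/(24EI) = 378/EI
  relative rotation θ_0 = (378 + 0)/EI = 378/EI
A unit hogging moment at E produces rotation L₁/(3EI) + L₂/(3EI) = 3.167/EI.
Compatibility: M_E·(L₁+L₂)/(3EI) = θ_0, giving M_E = 119.4 kN·m (hogging).

M_E = 119.4 kN·m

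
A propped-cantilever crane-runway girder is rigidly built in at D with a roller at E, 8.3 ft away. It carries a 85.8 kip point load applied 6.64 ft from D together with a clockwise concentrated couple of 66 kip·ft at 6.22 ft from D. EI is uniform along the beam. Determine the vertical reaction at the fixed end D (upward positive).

Release the roller at E. Primary structure: cantilever fixed at D.
Downward deflection at the released point E due to the loads:
  point load 85.8 at a = 6.64: Pa²(3L − a)/(6EI) = 11513/EI
  clockwise couple 66 at a = 6.22: M₀a(2L − a)/(2EI) = 2131/EI
  δ_0 = 13643/EI
Flexibility coefficient — unit upward force at E: δ_{EE} = L³/(3EI) = 190.6/EI.
The prop prevents deflection at E: R_E = δ_0/δ_{EE} = 13643/190.6 = 71.58 kip.
Vertical equilibrium: R_D = ΣP − R_E = 85.8 − 71.58 = 14.22 kip.

R_D = 14.22 kip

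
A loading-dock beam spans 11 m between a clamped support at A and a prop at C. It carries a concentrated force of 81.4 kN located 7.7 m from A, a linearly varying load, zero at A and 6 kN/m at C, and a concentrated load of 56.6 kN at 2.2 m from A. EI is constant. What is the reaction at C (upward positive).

Take the reaction at C as the redundant and release it; the primary structure is a cantilever fixed at A.
Deflection at C on the released cantilever, summing each load's contribution:
  point load 81.4 at a = 7.7: Pa²(3L − a)/(6EI) = 20351/EI
  triangular load, peak 6 at the free end: 11w₀L⁴/(120EI) = 8053/EI
  point load 56.6 at a = 2.2: Pa²(3L − a)/(6EI) = 1406/EI
  δ_0 = 29809/EI
Flexibility coefficient — unit upward force at C: δ_{CC} = L³/(3EI) = 443.7/EI.
Compatibility at C: δ_0 − R_C·δ_{CC} = 0, so R_C = 29809/443.7 = 67.19 kN.

R_C = 67.19 kN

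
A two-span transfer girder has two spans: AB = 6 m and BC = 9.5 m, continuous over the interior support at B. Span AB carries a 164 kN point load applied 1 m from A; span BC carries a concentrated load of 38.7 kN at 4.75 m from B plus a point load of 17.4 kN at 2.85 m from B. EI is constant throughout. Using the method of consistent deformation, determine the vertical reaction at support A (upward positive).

Insert a hinge at B; M_B is the redundant, and each span becomes simply supported.
Rotations at B on the released spans (each span's end-slope, ×1/EI):
  span AB: point load 164 at a = 1: Pab(L + a)/(6LEI) = 159.4/EI
  span BC: point load 38.7 at a = 4.75: Pab(L + b)/(6LEI) = 218.3/EI
  span BC: point load 17.4 at a = 2.85: Pab(L + b)/(6LEI) = 93.44/EI
  relative rotation θ_0 = (159.4 + 311.7)/EI = 471.2/EI
A unit hogging moment at B produces rotation L₁/(3EI) + L₂/(3EI) = 5.167/EI.
Compatibility: M_B·(L₁+L₂)/(3EI) = θ_0, giving M_B = 91.19 kN·m (hogging).
Span AB, ΣM about A with M_B applied at B: R_B^{AB}·6 = 164 + 91.19, so R_B^{AB} = 42.53 kN and R_A = 164 − 42.53 = 121.5 kN.

R_A = 121.5 kN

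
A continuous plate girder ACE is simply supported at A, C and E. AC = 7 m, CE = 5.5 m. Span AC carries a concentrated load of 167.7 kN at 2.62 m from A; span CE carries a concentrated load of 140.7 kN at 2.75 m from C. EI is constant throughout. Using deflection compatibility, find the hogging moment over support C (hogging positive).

M_C = 169.6 kN·m

Insert a hinge at C; M_C is the redundant, and each span becomes simply supported.
End slopes at the hinge C, treating each span as simply supported:
  span AC: point load 167.7 at a = 2.62: Pab(L + a)/(6LEI) = 440.8/EI
  span CE: point load 140.7 at a = 2.75: Pab(L + b)/(6LEI) = 266/EI
  relative rotation θ_0 = (440.8 + 266)/EI = 706.8/EI
A unit hogging moment at C produces rotation L₁/(3EI) + L₂/(3EI) = 4.167/EI.
Slope continuity at C: θ_0 = M_C·4.167/EI, so M_C = 706.8/4.167 = 169.6 kN·m (hogging).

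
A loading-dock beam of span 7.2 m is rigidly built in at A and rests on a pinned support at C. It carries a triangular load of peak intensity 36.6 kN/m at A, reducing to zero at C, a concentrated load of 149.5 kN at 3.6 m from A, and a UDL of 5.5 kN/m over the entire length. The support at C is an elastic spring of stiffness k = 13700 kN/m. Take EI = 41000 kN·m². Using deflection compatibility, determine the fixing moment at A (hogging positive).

M_A = 378.8 kN·m

Choose R_C as the redundant. The primary structure is the cantilever fixed at A.
Downward deflection at the released point C due to the loads:
  triangular load, peak 36.6 at the fixed end: w₀L⁴/(30EI) = 3279/EI
  point load 149.5 at a = 3.6: Pa²(3L − a)/(6EI) = 5813/EI
  UDL 5.5: wL⁴/(8EI) = 1848/EI
  δ_0 = 10939/EI
Tip deflection under a unit load at C: L³/(3EI) = 124.4/EI.
With EI = 41000 kN·m²: δ_0 = 0.2668 m and δ_{CC} = 0.003035 m/kN.
Compatibility — the spring shortens by R_C/k under the reaction it provides: δ_0 − R_C·δ_{CC} = R_C/k. With 1/k = 0.000073 m/kN, R_C = δ_0 / (δ_{CC} + 1/k) = 0.2668 / (0.003035 + 0.000073) = 85.86 kN.
Moment equilibrium about A: M_A = Σ(load moments about A) − R_C·L = 997 − 85.86×7.2 = 378.8 kN·m.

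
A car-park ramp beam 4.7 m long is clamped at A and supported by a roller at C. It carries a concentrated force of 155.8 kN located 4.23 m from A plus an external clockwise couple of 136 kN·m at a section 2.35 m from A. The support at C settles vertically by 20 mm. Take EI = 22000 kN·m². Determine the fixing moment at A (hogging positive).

Choose R_C as the redundant. The primary structure is the cantilever fixed at A.
Free-end deflection of the primary structure under the applied loading (downward +):
  point load 155.8 at a = 4.23: Pa²(3L − a)/(6EI) = 4586/EI
  clockwise couple 136 at a = 2.35: M₀a(2L − a)/(2EI) = 1127/EI
  δ_0 = 5712/EI
Tip deflection under a unit load at C: L³/(3EI) = 34.61/EI.
With EI = 22000 kN·m²: δ_0 = 0.25965 m and δ_{CC} = 0.001573 m/kN.
Compatibility — the beam at C must follow the support down by 0.02 m: δ_0 − R_C·δ_{CC} = 0.02, so R_C = (0.25965 − 0.02)/0.001573 = 152.3 kN.
Moment equilibrium about A: M_A = Σ(load moments about A) − R_C·L = 795 − 152.3×4.7 = 79 kN·m.

M_A = 79 kN·m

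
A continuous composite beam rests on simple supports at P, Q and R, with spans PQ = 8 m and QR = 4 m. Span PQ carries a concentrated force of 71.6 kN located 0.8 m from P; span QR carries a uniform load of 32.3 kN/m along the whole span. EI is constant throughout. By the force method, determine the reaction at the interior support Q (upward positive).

R_Q = 86.92 kN

Take M_Q as the redundant. Released structure: two simple spans PQ and QR with a hinge at Q.
Discontinuity in slope at Q on the released structure — sum the simple-span end rotations:
  span PQ: point load 71.6 at a = 0.8: Pab(L + a)/(6LEI) = 75.61/EI
  span QR: UDL 32.3: wL³/(24EI) = 86.13/EI
  relative rotation θ_0 = (75.61 + 86.13)/EI = 161.7/EI
A unit hogging moment at Q produces rotation L₁/(3EI) + L₂/(3EI) = 4/EI.
Compatibility: M_Q·(L₁+L₂)/(3EI) = θ_0, giving M_Q = 40.44 kN·m (hogging).
Span PQ, ΣM about P with M_Q applied at Q: R_Q^{PQ}·8 = 57.28 + 40.44, so R_Q^{PQ} = 12.21 kN and R_P = 71.6 − 12.21 = 59.39 kN.
Span QR, ΣM about R: R_Q^{QR}·4 = 258.4 + 40.44, so R_Q^{QR} = 74.71 kN and R_R = 129.2 − 74.71 = 54.49 kN.
R_Q = 12.21 + 74.71 = 86.92 kN.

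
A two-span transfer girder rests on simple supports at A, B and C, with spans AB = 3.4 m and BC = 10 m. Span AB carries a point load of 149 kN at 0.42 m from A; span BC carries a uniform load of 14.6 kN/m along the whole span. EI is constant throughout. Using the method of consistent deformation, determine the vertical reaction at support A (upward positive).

Insert a hinge at B; M_B is the redundant, and each span becomes simply supported.
Discontinuity in slope at B on the released structure — sum the simple-span end rotations:
  span AB: point load 149 at a = 0.42: Pab(L + a)/(6LEI) = 34.92/EI
  span BC: UDL 14.6: wL³/(24EI) = 608.3/EI
  relative rotation θ_0 = (34.92 + 608.3)/EI = 643.3/EI
A unit hogging moment at B produces rotation L₁/(3EI) + L₂/(3EI) = 4.467/EI.
Slope continuity at B: θ_0 = M_B·4.467/EI, so M_B = 643.3/4.467 = 144 kN·m (hogging).
Span AB, ΣM about A with M_B applied at B: R_B^{AB}·3.4 = 62.58 + 144, so R_B^{AB} = 60.76 kN and R_A = 149 − 60.76 = 88.24 kN.

R_A = 88.24 kN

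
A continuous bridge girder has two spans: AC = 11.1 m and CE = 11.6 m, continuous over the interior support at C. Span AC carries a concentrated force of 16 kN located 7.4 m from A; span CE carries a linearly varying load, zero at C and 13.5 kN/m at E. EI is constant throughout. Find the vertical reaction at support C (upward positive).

Insert a hinge at C; M_C is the redundant, and each span becomes simply supported.
End slopes at the hinge C, treating each span as simply supported:
  span AC: point load 16 at a = 7.4: Pab(L + a)/(6LEI) = 121.7/EI
  span CE: triangular load, peak 13.5: 7w₀L³/(360EI) = 409.7/EI
  relative rotation θ_0 = (121.7 + 409.7)/EI = 531.4/EI
A unit hogging moment at C produces rotation L₁/(3EI) + L₂/(3EI) = 7.567/EI.
Slope continuity at C: θ_0 = M_C·7.567/EI, so M_C = 531.4/7.567 = 70.23 kN·m (hogging).
Span AC, ΣM about A with M_C applied at C: R_C^{AC}·11.1 = 118.4 + 70.23, so R_C^{AC} = 16.99 kN and R_A = 16 − 16.99 = -0.9939 kN.
Span CE, ΣM about E: R_C^{CE}·11.6 = 302.8 + 70.23, so R_C^{CE} = 32.15 kN and R_E = 78.3 − 32.15 = 46.15 kN.
R_C = 16.99 + 32.15 = 49.15 kN.

R_C = 49.15 kN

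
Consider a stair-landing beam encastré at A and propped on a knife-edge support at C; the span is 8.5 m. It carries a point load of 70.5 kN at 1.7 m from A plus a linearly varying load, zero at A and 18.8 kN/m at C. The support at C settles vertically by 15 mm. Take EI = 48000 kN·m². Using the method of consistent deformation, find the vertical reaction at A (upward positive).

Remove the prop at C; the released (primary) structure is a cantilever built in at A.
Free-end deflection of the primary structure under the applied loading (downward +):
  point load 70.5 at a = 1.7: Pa²(3L − a)/(6EI) = 808.2/EI
  triangular load, peak 18.8 at the free end: 11w₀L⁴/(120EI) = 8996/EI
  δ_0 = 9804/EI
Flexibility coefficient — unit upward force at C: δ_{CC} = L³/(3EI) = 204.7/EI.
With EI = 48000 kN·m²: δ_0 = 0.20425 m and δ_{CC} = 0.004265 m/kN.
Compatibility — the beam at C must follow the support down by 0.015 m: δ_0 − R_C·δ_{CC} = 0.015, so R_C = (0.20425 − 0.015)/0.004265 = 44.38 kN.
Vertical equilibrium: R_A = ΣP − R_C = 150.4 − 44.38 = 106 kN.

R_A = 106 kN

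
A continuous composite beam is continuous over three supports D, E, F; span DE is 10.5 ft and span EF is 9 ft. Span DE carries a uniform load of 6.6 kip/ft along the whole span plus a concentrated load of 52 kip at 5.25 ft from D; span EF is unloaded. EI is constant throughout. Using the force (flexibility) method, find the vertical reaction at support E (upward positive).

Release continuity at E by inserting a hinge; the redundant is the internal moment M_E. The primary structure is two simply-supported spans DE and EF.
Rotations at E on the released spans (each span's end-slope, ×1/EI):
  span DE: UDL 6.6: wL³/(24EI) = 318.3/EI
  span DE: point load 52 at a = 5.25: Pab(L + a)/(6LEI) = 358.3/EI
  relative rotation θ_0 = (676.7 + 0)/EI = 676.7/EI
A unit hogging moment at E produces rotation L₁/(3EI) + L₂/(3EI) = 6.5/EI.
Compatibility: M_E·(L₁+L₂)/(3EI) = θ_0, giving M_E = 104.1 kip·ft (hogging).
Span DE, ΣM about D with M_E applied at E: R_E^{DE}·10.5 = 636.8 + 104.1, so R_E^{DE} = 70.56 kip and R_D = 121.3 − 70.56 = 50.74 kip.
Span EF, ΣM about F: R_E^{EF}·9 = 0 + 104.1, so R_E^{EF} = 11.57 kip and R_F = 0 − 11.57 = -11.57 kip.
R_E = 70.56 + 11.57 = 82.13 kip.

R_E = 82.13 kip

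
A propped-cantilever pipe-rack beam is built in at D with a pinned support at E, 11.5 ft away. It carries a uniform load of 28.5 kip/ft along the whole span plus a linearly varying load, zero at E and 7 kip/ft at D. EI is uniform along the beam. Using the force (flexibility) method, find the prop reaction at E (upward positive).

R_E = 131 kip

Remove the prop at E; the released (primary) structure is a cantilever built in at D.
Downward deflection at the released point E due to the loads:
  UDL 28.5: wL⁴/(8EI) = 62308/EI
  triangular load, peak 7 at the fixed end: w₀L⁴/(30EI) = 4081/EI
  δ_0 = 66389/EI
Tip deflection under a unit load at E: L³/(3EI) = 507/EI.
The prop prevents deflection at E: R_E = δ_0/δ_{EE} = 66389/507 = 131 kip.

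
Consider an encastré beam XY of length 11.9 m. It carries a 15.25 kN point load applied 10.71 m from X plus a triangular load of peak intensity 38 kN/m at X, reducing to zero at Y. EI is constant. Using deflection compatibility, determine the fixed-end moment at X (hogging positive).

M_X = 270.7 kN·m

Release both end moments; the primary structure is a simply-supported span XY with redundants M_X and M_Y.
Simple-span end rotations at X and Y under the given loads:
  at X: point load 15.25 at a = 10.71: Pab(L + b)/(6LEI) = 35.63/EI
  at Y: point load 15.25 at a = 10.71: Pab(L + a)/(6LEI) = 61.55/EI
  at X: triangular load, peak 38: w₀L³/(45EI) = 1423/EI
  at Y: triangular load, peak 38: 7w₀L³/(360EI) = 1245/EI
  θ_X0 = 1459/EI,  θ_Y0 = 1307/EI
Flexibility coefficients: a unit moment at one end gives L/(3EI) there and L/(6EI) at the far end, so f₁₁ = f₂₂ = 3.967/EI and f₁₂ = f₂₁ = 1.983/EI.
Compatibility — zero rotation at each built-in end:
  3.967 M_X + 1.983 M_Y = 1459
  1.983 M_X + 3.967 M_Y = 1307
Solving the pair gives M_X = 270.7 kN·m and M_Y = 194.1 kN·m (hogging).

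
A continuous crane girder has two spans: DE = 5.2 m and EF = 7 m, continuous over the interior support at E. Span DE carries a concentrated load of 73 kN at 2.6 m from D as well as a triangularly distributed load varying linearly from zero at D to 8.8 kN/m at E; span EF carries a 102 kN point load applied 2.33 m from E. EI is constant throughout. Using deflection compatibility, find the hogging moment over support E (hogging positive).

M_E = 112.9 kN·m

Take M_E as the redundant. Released structure: two simple spans DE and EF with a hinge at E.
Rotations at E on the released spans (each span's end-slope, ×1/EI):
  span DE: point load 73 at a = 2.6: Pab(L + a)/(6LEI) = 123.4/EI
  span DE: triangular load, peak 8.8: w₀L³/(45EI) = 27.5/EI
  span EF: point load 102 at a = 2.33: Pab(L + b)/(6LEI) = 308.4/EI
  relative rotation θ_0 = (150.9 + 308.4)/EI = 459.3/EI
A unit hogging moment at E produces rotation L₁/(3EI) + L₂/(3EI) = 4.067/EI.
Compatibility: M_E·(L₁+L₂)/(3EI) = θ_0, giving M_E = 112.9 kN·m (hogging).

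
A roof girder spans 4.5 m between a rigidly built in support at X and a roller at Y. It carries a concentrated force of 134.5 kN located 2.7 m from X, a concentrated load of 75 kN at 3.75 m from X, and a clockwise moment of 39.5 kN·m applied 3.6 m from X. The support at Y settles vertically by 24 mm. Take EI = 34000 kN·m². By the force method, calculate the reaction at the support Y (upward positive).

Remove the prop at Y; the released (primary) structure is a cantilever built in at X.
Primary-structure tip deflection at Y by superposition:
  point load 134.5 at a = 2.7: Pa²(3L − a)/(6EI) = 1765/EI
  point load 75 at a = 3.75: Pa²(3L − a)/(6EI) = 1714/EI
  clockwise couple 39.5 at a = 3.6: M₀a(2L − a)/(2EI) = 383.9/EI
  δ_0 = 3863/EI
Tip deflection under a unit load at Y: L³/(3EI) = 30.38/EI.
With EI = 34000 kN·m²: δ_0 = 0.11361 m and δ_{YY} = 0.000893 m/kN.
Compatibility — the beam at Y must follow the support down by 0.024 m: δ_0 − R_Y·δ_{YY} = 0.024, so R_Y = (0.11361 − 0.024)/0.000893 = 100.3 kN.

R_Y = 100.3 kN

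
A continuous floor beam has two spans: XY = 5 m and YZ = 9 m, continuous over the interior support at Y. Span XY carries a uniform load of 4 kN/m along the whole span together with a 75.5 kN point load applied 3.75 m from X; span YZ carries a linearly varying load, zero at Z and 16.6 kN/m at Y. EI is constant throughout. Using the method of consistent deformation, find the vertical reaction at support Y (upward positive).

Release continuity at Y by inserting a hinge; the redundant is the internal moment M_Y. The primary structure is two simply-supported spans XY and YZ.
End slopes at the hinge Y, treating each span as simply supported:
  span XY: UDL 4: wL³/(24EI) = 20.83/EI
  span XY: point load 75.5 at a = 3.75: Pab(L + a)/(6LEI) = 103.2/EI
  span YZ: triangular load, peak 16.6: w₀L³/(45EI) = 268.9/EI
  relative rotation θ_0 = (124.1 + 268.9)/EI = 393/EI
A unit hogging moment at Y produces rotation L₁/(3EI) + L₂/(3EI) = 4.667/EI.
Compatibility: M_Y·(L₁+L₂)/(3EI) = θ_0, giving M_Y = 84.21 kN·m (hogging).
Span XY, ΣM about X with M_Y applied at Y: R_Y^{XY}·5 = 333.1 + 84.21, so R_Y^{XY} = 83.47 kN and R_X = 95.5 − 83.47 = 12.03 kN.
Span YZ, ΣM about Z: R_Y^{YZ}·9 = 448.2 + 84.21, so R_Y^{YZ} = 59.16 kN and R_Z = 74.7 − 59.16 = 15.54 kN.
R_Y = 83.47 + 59.16 = 142.6 kN.

R_Y = 142.6 kN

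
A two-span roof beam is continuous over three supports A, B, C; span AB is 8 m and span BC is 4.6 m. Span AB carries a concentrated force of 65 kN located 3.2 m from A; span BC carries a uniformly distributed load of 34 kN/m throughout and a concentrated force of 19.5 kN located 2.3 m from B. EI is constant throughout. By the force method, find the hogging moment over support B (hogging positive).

M_B = 94.44 kN·m

Take M_B as the redundant. Released structure: two simple spans AB and BC with a hinge at B.
Rotations at B on the released spans (each span's end-slope, ×1/EI):
  span AB: point load 65 at a = 3.2: Pab(L + a)/(6LEI) = 233/EI
  span BC: UDL 34: wL³/(24EI) = 137.9/EI
  span BC: point load 19.5 at a = 2.3: Pab(L + b)/(6LEI) = 25.79/EI
  relative rotation θ_0 = (233 + 163.7)/EI = 396.6/EI
A unit hogging moment at B produces rotation L₁/(3EI) + L₂/(3EI) = 4.2/EI.
Compatibility: M_B·(L₁+L₂)/(3EI) = θ_0, giving M_B = 94.44 kN·m (hogging).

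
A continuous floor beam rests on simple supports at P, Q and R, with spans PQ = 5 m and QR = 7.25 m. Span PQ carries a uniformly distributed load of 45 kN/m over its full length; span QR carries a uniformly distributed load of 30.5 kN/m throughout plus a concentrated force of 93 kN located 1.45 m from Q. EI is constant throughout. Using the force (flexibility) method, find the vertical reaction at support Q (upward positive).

R_Q = 376.4 kN

Release continuity at Q by inserting a hinge; the redundant is the internal moment M_Q. The primary structure is two simply-supported spans PQ and QR.
Rotations at Q on the released spans (each span's end-slope, ×1/EI):
  span PQ: UDL 45: wL³/(24EI) = 234.4/EI
  span QR: UDL 30.5: wL³/(24EI) = 484.3/EI
  span QR: point load 93 at a = 1.45: Pab(L + b)/(6LEI) = 234.6/EI
  relative rotation θ_0 = (234.4 + 718.9)/EI = 953.3/EI
A unit hogging moment at Q produces rotation L₁/(3EI) + L₂/(3EI) = 4.083/EI.
Compatibility: M_Q·(L₁+L₂)/(3EI) = θ_0, giving M_Q = 233.5 kN·m (hogging).
Span PQ, ΣM about P with M_Q applied at Q: R_Q^{PQ}·5 = 562.5 + 233.5, so R_Q^{PQ} = 159.2 kN and R_P = 225 − 159.2 = 65.81 kN.
Span QR, ΣM about R: R_Q^{QR}·7.25 = 1341 + 233.5, so R_Q^{QR} = 217.2 kN and R_R = 314.1 − 217.2 = 96.96 kN.
R_Q = 159.2 + 217.2 = 376.4 kN.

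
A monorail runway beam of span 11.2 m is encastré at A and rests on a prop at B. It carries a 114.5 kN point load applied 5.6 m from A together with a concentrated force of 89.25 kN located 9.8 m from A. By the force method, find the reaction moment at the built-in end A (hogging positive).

Choose R_B as the redundant. The primary structure is the cantilever fixed at A.
Downward deflection at the released point B due to the loads:
  point load 114.5 at a = 5.6: Pa²(3L − a)/(6EI) = 16757/EI
  point load 89.25 at a = 9.8: Pa²(3L − a)/(6EI) = 34001/EI
  δ_0 = 50757/EI
Flexibility coefficient — unit upward force at B: δ_{BB} = L³/(3EI) = 468.3/EI.
Compatibility at B: δ_0 − R_B·δ_{BB} = 0, so R_B = 50757/468.3 = 108.4 kN.
Moment equilibrium about A: M_A = Σ(load moments about A) − R_B·L = 1516 − 108.4×11.2 = 301.9 kN·m.

M_A = 301.9 kN·m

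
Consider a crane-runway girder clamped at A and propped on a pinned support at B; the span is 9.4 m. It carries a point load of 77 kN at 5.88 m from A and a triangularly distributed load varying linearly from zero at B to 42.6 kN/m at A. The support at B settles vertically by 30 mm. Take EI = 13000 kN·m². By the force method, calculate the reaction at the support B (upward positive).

R_B = 74.41 kN

Take the reaction at B as the redundant and release it; the primary structure is a cantilever fixed at A.
Downward deflection at the released point B due to the loads:
  point load 77 at a = 5.88: Pa²(3L − a)/(6EI) = 9903/EI
  triangular load, peak 42.6 at the fixed end: w₀L⁴/(30EI) = 11087/EI
  δ_0 = 20990/EI
Flexibility coefficient — unit upward force at B: δ_{BB} = L³/(3EI) = 276.9/EI.
With EI = 13000 kN·m²: δ_0 = 1.6146 m and δ_{BB} = 0.021297 m/kN.
Compatibility — the beam at B must follow the support down by 0.03 m: δ_0 − R_B·δ_{BB} = 0.03, so R_B = (1.6146 − 0.03)/0.021297 = 74.41 kN.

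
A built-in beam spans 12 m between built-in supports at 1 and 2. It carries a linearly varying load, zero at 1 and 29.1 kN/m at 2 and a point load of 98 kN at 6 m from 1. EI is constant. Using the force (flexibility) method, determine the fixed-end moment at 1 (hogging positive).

Release both end moments; the primary structure is a simply-supported span 12 with redundants M_1 and M_2.
On the primary (simply-supported) span, the end slopes from the loading are:
  at 1: triangular load, peak 29.1: 7w₀L³/(360EI) = 977.8/EI
  at 2: triangular load, peak 29.1: w₀L³/(45EI) = 1117/EI
  at 1: point load 98 at a = 6: Pab(L + b)/(6LEI) = 882/EI
  at 2: point load 98 at a = 6: Pab(L + a)/(6LEI) = 882/EI
  θ_10 = 1860/EI,  θ_20 = 1999/EI
Flexibility coefficients: a unit moment at one end gives L/(3EI) there and L/(6EI) at the far end, so f₁₁ = f₂₂ = 4/EI and f₁₂ = f₂₁ = 2/EI.
Compatibility — zero rotation at each built-in end:
  4 M_1 + 2 M_2 = 1860
  2 M_1 + 4 M_2 = 1999
Solving the pair gives M_1 = 286.7 kN·m and M_2 = 356.5 kN·m (hogging).

M_1 = 286.7 kN·m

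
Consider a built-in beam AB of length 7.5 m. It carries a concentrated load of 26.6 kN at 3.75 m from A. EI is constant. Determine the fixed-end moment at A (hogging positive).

Release both end moments; the primary structure is a simply-supported span AB with redundants M_A and M_B.
On the primary (simply-supported) span, the end slopes from the loading are:
  at A: point load 26.6 at a = 3.75: Pab(L + b)/(6LEI) = 93.52/EI
  at B: point load 26.6 at a = 3.75: Pab(L + a)/(6LEI) = 93.52/EI
  θ_A0 = 93.52/EI,  θ_B0 = 93.52/EI
Flexibility coefficients: a unit moment at one end gives L/(3EI) there and L/(6EI) at the far end, so f₁₁ = f₂₂ = 2.5/EI and f₁₂ = f₂₁ = 1.25/EI.
Compatibility — zero rotation at each built-in end:
  2.5 M_A + 1.25 M_B = 93.52
  1.25 M_A + 2.5 M_B = 93.52
Solving the pair gives M_A = 24.94 kN·m and M_B = 24.94 kN·m (hogging).

M_A = 24.94 kN·m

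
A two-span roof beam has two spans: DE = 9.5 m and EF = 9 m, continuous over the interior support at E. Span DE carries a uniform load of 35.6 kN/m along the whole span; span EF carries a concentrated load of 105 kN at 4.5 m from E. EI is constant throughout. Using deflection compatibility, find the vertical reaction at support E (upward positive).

Insert a hinge at E; M_E is the redundant, and each span becomes simply supported.
End slopes at the hinge E, treating each span as simply supported:
  span DE: UDL 35.6: wL³/(24EI) = 1272/EI
  span EF: point load 105 at a = 4.5: Pab(L + b)/(6LEI) = 531.6/EI
  relative rotation θ_0 = (1272 + 531.6)/EI = 1803/EI
A unit hogging moment at E produces rotation L₁/(3EI) + L₂/(3EI) = 6.167/EI.
Slope continuity at E: θ_0 = M_E·6.167/EI, so M_E = 1803/6.167 = 292.4 kN·m (hogging).
Span DE, ΣM about D with M_E applied at E: R_E^{DE}·9.5 = 1606 + 292.4, so R_E^{DE} = 199.9 kN and R_D = 338.2 − 199.9 = 138.3 kN.
Span EF, ΣM about F: R_E^{EF}·9 = 472.5 + 292.4, so R_E^{EF} = 84.99 kN and R_F = 105 − 84.99 = 20.01 kN.
R_E = 199.9 + 84.99 = 284.9 kN.

R_E = 284.9 kN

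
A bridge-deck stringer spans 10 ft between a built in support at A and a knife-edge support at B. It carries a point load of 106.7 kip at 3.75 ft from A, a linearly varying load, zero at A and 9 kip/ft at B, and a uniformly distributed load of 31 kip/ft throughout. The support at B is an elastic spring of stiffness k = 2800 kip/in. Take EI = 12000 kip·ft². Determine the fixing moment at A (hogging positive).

Remove the prop at B; the released (primary) structure is a cantilever built in at A.
Downward deflection at the released point B due to the loads:
  point load 106.7 at a = 3.75: Pa²(3L − a)/(6EI) = 6565/EI
  triangular load, peak 9 at the free end: 11w₀L⁴/(120EI) = 8250/EI
  UDL 31: wL⁴/(8EI) = 38750/EI
  δ_0 = 53565/EI
Flexibility coefficient — unit upward force at B: δ_{BB} = L³/(3EI) = 333.3/EI.
With EI = 12000 kip·ft²: δ_0 = 4.4637 ft and δ_{BB} = 0.027778 ft/kip.
Compatibility — the spring shortens by R_B/k under the reaction it provides: δ_0 − R_B·δ_{BB} = R_B/k. With 1/k = 1/(2800×12) ft/kip = 0.00003 ft/kip, R_B = δ_0 / (δ_{BB} + 1/k) = 4.4637 / (0.027778 + 0.00003) = 160.5 kip.
Moment equilibrium about A: M_A = Σ(load moments about A) − R_B·L = 2250 − 160.5×10 = 644.9 kip·ft.

M_A = 644.9 kip·ft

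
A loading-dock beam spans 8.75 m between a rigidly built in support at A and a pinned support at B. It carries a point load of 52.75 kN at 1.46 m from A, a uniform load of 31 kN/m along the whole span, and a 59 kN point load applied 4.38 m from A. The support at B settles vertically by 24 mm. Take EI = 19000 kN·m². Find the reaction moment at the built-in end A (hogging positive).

Remove the prop at B; the released (primary) structure is a cantilever built in at A.
Downward deflection at the released point B due to the loads:
  point load 52.75 at a = 1.46: Pa²(3L − a)/(6EI) = 464.6/EI
  UDL 31: wL⁴/(8EI) = 22715/EI
  point load 59 at a = 4.38: Pa²(3L − a)/(6EI) = 4126/EI
  δ_0 = 27305/EI
Tip deflection under a unit load at B: L³/(3EI) = 223.3/EI.
With EI = 19000 kN·m²: δ_0 = 1.4371 m and δ_{BB} = 0.011753 m/kN.
Compatibility — the beam at B must follow the support down by 0.024 m: δ_0 − R_B·δ_{BB} = 0.024, so R_B = (1.4371 − 0.024)/0.011753 = 120.2 kN.
Moment equilibrium about A: M_A = Σ(load moments about A) − R_B·L = 1522 − 120.2×8.75 = 470.1 kN·m.

M_A = 470.1 kN·m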